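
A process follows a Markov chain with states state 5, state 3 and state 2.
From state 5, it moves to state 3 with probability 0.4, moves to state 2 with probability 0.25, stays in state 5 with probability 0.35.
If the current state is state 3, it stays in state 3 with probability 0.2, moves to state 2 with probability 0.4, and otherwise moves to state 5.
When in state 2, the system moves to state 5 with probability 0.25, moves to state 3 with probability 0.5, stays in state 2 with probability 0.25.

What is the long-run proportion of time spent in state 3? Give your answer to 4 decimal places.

Let the stationary distribution be π with π = πP and π_1 + π_2 + π_3 = 1.
π_1 = 0.35·π_1 + 0.4·π_2 + 0.25·π_3
π_2 = 0.4·π_1 + 0.2·π_2 + 0.5·π_3
Solving with the normalization constraint gives π = (0.3376, 0.3586, 0.3038).
So the stationary probability of state 3 is 0.3586.

0.3586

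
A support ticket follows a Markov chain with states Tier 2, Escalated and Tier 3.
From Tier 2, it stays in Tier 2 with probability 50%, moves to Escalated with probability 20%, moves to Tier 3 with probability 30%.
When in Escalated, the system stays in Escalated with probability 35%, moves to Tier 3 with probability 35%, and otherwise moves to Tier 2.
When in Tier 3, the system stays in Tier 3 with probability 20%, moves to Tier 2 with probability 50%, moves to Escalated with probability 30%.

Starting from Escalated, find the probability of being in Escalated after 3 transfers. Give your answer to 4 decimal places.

Propagate the distribution vector 3 transfers from Escalated.
After 0 transfers: (0.0000, 1.0000, 0.0000)
After 1 transfer: (0.3000, 0.3500, 0.3500)
After 2 transfers: (0.4300, 0.2875, 0.2825)
After 3 transfers: (0.4425, 0.2714, 0.2861)
P(in Escalated after 3 transfers) = 0.2714

0.2714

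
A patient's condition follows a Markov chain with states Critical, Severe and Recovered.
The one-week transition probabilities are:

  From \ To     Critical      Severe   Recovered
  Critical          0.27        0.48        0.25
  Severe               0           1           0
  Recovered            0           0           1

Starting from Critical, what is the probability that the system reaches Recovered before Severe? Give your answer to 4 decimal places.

Let h(s) be the probability of absorption at Recovered starting from transient state s. Then h(Recovered) = 1 and h(Severe) = 0. By first-step analysis:
h(Critical) = 0.27·h(Critical) + 0.48·0 + 0.25·1
Solving: h(Critical) = 0.3425.
Starting from Critical, the probability is 0.3425.

0.3425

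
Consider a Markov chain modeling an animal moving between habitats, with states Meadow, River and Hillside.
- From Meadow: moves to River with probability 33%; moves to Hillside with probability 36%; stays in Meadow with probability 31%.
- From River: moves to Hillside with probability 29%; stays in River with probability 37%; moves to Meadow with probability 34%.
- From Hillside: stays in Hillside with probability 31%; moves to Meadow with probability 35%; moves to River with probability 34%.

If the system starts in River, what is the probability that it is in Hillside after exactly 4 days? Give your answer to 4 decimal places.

Propagate the distribution vector 4 days from River.
After 0 days: (0.0000, 1.0000, 0.0000)
After 1 day: (0.3400, 0.3700, 0.2900)
After 2 days: (0.3327, 0.3477, 0.3196)
After 3 days: (0.3332, 0.3471, 0.3197)
After 4 days: (0.3332, 0.3471, 0.3197)
P(in Hillside after 4 days) = 0.3197

0.3197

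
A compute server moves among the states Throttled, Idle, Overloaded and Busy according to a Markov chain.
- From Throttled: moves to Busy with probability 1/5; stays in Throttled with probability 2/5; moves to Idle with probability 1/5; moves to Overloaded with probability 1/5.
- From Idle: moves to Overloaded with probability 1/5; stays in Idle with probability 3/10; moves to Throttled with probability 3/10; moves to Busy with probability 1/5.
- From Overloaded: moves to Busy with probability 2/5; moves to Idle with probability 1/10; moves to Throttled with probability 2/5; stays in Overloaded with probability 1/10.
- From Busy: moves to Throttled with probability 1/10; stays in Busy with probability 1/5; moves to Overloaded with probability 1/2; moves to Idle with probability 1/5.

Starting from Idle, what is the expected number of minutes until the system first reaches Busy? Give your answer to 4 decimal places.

4.2308

Let t(s) be the expected number of minutes to first reach Busy from state s, with t(Busy) = 0. Conditioning on the first minute:
t(Throttled) = 1 + 0.4·t(Throttled) + 0.2·t(Idle) + 0.2·t(Overloaded)
t(Idle) = 1 + 0.3·t(Throttled) + 0.3·t(Idle) + 0.2·t(Overloaded)
t(Overloaded) = 1 + 0.4·t(Throttled) + 0.1·t(Idle) + 0.1·t(Overloaded)
Solving: t(Throttled) = 4.2308, t(Idle) = 4.2308, t(Overloaded) = 3.4615.
Expected minutes from Idle to Busy: 4.2308.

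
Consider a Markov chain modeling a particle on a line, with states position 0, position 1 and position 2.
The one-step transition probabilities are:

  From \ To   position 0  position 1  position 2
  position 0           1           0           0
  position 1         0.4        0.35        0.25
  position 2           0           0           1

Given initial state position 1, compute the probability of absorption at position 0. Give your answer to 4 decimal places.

0.6154

Let h(s) be the probability of absorption at position 0 starting from transient state s. Then h(position 0) = 1 and h(position 2) = 0. By first-step analysis:
h(position 1) = 0.4·1 + 0.35·h(position 1) + 0.25·0
Solving: h(position 1) = 0.6154.
Starting from position 1, the probability is 0.6154.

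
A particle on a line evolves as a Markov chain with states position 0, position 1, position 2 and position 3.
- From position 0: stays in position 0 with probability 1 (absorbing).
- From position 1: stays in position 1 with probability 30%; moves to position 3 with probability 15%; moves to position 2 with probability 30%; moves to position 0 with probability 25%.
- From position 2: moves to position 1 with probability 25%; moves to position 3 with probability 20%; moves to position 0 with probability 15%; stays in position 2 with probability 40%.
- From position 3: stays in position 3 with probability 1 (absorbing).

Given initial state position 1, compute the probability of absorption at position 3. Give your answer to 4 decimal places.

0.4348

Let h(s) be the probability of absorption at position 3 starting from transient state s. Then h(position 3) = 1 and h(position 0) = 0. By first-step analysis:
h(position 1) = 0.25·0 + 0.3·h(position 1) + 0.3·h(position 2) + 0.15·1
h(position 2) = 0.15·0 + 0.25·h(position 1) + 0.4·h(position 2) + 0.2·1
Solving: h(position 1) = 0.4348, h(position 2) = 0.5145.
Starting from position 1, the probability is 0.4348.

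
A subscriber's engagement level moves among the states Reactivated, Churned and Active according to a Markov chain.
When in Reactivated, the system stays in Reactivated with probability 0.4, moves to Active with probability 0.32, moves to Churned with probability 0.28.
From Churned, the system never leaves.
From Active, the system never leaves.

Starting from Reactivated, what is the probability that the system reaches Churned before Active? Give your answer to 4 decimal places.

0.4667

Let h(s) be the probability of absorption at Churned starting from transient state s. Then h(Churned) = 1 and h(Active) = 0. By first-step analysis:
h(Reactivated) = 0.4·h(Reactivated) + 0.28·1 + 0.32·0
Solving: h(Reactivated) = 0.4667.
Starting from Reactivated, the probability is 0.4667.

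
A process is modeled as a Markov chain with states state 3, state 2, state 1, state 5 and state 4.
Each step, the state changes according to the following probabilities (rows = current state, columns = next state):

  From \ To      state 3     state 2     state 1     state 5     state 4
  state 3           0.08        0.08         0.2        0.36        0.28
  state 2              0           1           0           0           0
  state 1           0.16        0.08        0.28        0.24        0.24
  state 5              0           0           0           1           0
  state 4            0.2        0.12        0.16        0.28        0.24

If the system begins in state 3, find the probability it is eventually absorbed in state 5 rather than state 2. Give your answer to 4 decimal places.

Let h(s) be the probability of absorption at state 5 starting from transient state s. Then h(state 5) = 1 and h(state 2) = 0. By first-step analysis:
h(state 3) = 0.08·h(state 3) + 0.08·0 + 0.2·h(state 1) + 0.36·1 + 0.28·h(state 4)
h(state 1) = 0.16·h(state 3) + 0.08·0 + 0.28·h(state 1) + 0.24·1 + 0.24·h(state 4)
h(state 4) = 0.2·h(state 3) + 0.12·0 + 0.16·h(state 1) + 0.28·1 + 0.24·h(state 4)
Solving: h(state 3) = 0.7766, h(state 1) = 0.7494, h(state 4) = 0.7306.
Starting from state 3, the probability is 0.7766.

0.7766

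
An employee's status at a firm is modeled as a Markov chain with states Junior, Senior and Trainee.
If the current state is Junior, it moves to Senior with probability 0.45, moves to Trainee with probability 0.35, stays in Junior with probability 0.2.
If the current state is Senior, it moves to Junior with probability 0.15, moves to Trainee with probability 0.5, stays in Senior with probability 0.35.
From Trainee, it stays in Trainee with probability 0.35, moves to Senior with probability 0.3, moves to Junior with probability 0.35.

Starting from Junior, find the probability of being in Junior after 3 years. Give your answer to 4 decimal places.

Propagate the distribution vector 3 years from Junior.
After 0 years: (1.0000, 0.0000, 0.0000)
After 1 year: (0.2000, 0.4500, 0.3500)
After 2 years: (0.2300, 0.3525, 0.4175)
After 3 years: (0.2450, 0.3521, 0.4029)
P(in Junior after 3 years) = 0.2450

0.2450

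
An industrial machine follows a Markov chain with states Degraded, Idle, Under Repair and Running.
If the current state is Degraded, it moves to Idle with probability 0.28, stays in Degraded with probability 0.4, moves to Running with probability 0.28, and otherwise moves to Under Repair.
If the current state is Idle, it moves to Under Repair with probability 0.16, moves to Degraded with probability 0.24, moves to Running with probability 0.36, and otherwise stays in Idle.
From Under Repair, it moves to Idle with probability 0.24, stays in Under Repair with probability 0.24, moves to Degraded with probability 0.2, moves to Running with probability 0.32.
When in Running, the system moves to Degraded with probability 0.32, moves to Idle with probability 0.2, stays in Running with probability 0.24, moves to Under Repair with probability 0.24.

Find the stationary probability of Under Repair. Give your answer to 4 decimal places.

0.1595

Let the stationary distribution be π with π = πP and π_1 + π_2 + π_3 + π_4 = 1.
π_1 = 0.4·π_1 + 0.24·π_2 + 0.2·π_3 + 0.32·π_4
π_2 = 0.28·π_1 + 0.24·π_2 + 0.24·π_3 + 0.2·π_4
π_3 = 0.04·π_1 + 0.16·π_2 + 0.24·π_3 + 0.24·π_4
Solving with the normalization constraint gives π = (0.3061, 0.2405, 0.1595, 0.2939).
So the stationary probability of Under Repair is 0.1595.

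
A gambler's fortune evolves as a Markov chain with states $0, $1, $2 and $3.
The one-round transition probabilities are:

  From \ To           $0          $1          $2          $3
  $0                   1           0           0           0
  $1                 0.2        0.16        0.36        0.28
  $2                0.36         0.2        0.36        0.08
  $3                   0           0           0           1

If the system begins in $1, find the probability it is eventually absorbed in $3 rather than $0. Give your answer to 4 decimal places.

Let h(s) be the probability of absorption at $3 starting from transient state s. Then h($3) = 1 and h($0) = 0. By first-step analysis:
h($1) = 0.2·0 + 0.16·h($1) + 0.36·h($2) + 0.28·1
h($2) = 0.36·0 + 0.2·h($1) + 0.36·h($2) + 0.08·1
Solving: h($1) = 0.4467, h($2) = 0.2646.
Starting from $1, the probability is 0.4467.

0.4467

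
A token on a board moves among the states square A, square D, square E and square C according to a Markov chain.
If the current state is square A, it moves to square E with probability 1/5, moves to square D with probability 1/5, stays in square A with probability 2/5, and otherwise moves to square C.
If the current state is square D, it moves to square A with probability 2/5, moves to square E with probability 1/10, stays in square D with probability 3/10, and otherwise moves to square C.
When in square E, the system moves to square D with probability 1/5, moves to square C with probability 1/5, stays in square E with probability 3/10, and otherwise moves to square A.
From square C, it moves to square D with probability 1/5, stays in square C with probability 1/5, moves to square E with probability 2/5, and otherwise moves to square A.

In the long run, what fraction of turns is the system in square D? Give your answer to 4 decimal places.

Let the stationary distribution be π with π = πP and π_1 + π_2 + π_3 + π_4 = 1.
π_1 = 0.4·π_1 + 0.4·π_2 + 0.3·π_3 + 0.2·π_4
π_2 = 0.2·π_1 + 0.3·π_2 + 0.2·π_3 + 0.2·π_4
π_3 = 0.2·π_1 + 0.1·π_2 + 0.3·π_3 + 0.4·π_4
Solving with the normalization constraint gives π = (0.3358, 0.2222, 0.2420, 0.2000).
So the stationary probability of square D is 0.2222.

0.2222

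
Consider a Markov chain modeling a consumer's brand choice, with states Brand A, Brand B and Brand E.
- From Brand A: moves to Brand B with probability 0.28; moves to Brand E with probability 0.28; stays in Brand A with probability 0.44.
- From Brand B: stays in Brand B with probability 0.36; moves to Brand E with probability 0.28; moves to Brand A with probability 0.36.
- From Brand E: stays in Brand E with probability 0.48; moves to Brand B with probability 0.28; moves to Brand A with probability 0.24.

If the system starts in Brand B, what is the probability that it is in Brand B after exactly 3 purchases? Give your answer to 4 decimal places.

0.3047

Propagate the distribution vector 3 purchases from Brand B.
After 0 purchases: (0.0000, 1.0000, 0.0000)
After 1 purchase: (0.3600, 0.3600, 0.2800)
After 2 purchases: (0.3552, 0.3088, 0.3360)
After 3 purchases: (0.3481, 0.3047, 0.3472)
P(in Brand B after 3 purchases) = 0.3047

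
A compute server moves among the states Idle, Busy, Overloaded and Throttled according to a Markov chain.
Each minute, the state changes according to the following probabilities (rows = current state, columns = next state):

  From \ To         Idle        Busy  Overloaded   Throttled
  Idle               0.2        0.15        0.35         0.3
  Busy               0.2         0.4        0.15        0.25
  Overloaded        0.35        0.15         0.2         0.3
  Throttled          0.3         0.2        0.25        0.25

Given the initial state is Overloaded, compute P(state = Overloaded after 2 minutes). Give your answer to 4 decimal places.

Propagate the distribution vector 2 minutes from Overloaded.
After 0 minutes: (0.0000, 0.0000, 1.0000, 0.0000)
After 1 minute: (0.3500, 0.1500, 0.2000, 0.3000)
After 2 minutes: (0.2600, 0.2025, 0.2600, 0.2775)
P(in Overloaded after 2 minutes) = 0.2600

0.2600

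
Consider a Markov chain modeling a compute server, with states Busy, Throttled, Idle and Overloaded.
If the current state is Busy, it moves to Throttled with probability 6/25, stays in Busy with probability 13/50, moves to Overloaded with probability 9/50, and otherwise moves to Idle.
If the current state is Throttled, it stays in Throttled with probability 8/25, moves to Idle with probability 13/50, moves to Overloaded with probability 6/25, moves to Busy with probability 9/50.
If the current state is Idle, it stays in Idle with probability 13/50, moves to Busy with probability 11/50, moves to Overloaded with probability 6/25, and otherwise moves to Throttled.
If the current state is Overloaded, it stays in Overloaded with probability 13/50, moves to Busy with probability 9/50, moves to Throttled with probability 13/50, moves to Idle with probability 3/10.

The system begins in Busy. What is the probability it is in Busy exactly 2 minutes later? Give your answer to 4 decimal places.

0.2136

Propagate the distribution vector 2 minutes from Busy.
After 0 minutes: (1.0000, 0.0000, 0.0000, 0.0000)
After 1 minute: (0.2600, 0.2400, 0.3200, 0.1800)
After 2 minutes: (0.2136, 0.2756, 0.2828, 0.2280)
P(in Busy after 2 minutes) = 0.2136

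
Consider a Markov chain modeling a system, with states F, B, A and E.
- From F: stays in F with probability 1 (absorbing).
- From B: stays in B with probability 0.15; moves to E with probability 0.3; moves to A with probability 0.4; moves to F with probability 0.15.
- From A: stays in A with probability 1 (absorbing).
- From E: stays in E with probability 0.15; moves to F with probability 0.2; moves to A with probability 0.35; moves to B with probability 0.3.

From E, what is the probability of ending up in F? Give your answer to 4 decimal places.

Let h(s) be the probability of absorption at F starting from transient state s. Then h(F) = 1 and h(A) = 0. By first-step analysis:
h(B) = 0.15·1 + 0.15·h(B) + 0.4·0 + 0.3·h(E)
h(E) = 0.2·1 + 0.3·h(B) + 0.35·0 + 0.15·h(E)
Solving: h(B) = 0.2964, h(E) = 0.3399.
Starting from E, the probability is 0.3399.

0.3399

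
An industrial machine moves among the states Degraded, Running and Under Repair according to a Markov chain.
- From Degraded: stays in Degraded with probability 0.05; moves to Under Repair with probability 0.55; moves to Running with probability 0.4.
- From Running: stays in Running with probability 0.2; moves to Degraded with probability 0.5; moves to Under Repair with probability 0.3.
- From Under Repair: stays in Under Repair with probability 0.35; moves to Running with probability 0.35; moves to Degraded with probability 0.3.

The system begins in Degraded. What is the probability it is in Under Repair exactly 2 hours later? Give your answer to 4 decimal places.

0.3400

Sum over the intermediate state after 1 hour:
P = P(Degraded→Degraded)·P(Degraded→Under Repair) + P(Degraded→Running)·P(Running→Under Repair) + P(Degraded→Under Repair)·P(Under Repair→Under Repair)
  = 0.05×0.55 + 0.4×0.3 + 0.55×0.35
  = 0.0275 + 0.1200 + 0.1925 = 0.3400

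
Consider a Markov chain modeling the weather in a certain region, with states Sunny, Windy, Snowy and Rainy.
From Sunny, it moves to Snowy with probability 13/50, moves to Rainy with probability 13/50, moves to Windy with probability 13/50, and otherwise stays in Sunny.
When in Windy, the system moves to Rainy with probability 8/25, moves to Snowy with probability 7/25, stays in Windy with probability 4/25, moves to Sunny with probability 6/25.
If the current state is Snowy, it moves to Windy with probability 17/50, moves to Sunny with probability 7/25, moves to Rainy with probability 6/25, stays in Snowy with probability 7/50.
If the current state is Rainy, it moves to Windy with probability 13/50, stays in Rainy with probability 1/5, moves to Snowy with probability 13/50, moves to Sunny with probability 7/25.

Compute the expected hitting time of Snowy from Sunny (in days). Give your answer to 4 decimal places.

Let t(s) be the expected number of days to first reach Snowy from state s, with t(Snowy) = 0. Conditioning on the first day:
t(Sunny) = 1 + 0.22·t(Sunny) + 0.26·t(Windy) + 0.26·t(Rainy)
t(Windy) = 1 + 0.24·t(Sunny) + 0.16·t(Windy) + 0.32·t(Rainy)
t(Rainy) = 1 + 0.28·t(Sunny) + 0.26·t(Windy) + 0.2·t(Rainy)
Solving: t(Sunny) = 3.7775, t(Windy) = 3.7088, t(Rainy) = 3.7775.
Expected days from Sunny to Snowy: 3.7775.

3.7775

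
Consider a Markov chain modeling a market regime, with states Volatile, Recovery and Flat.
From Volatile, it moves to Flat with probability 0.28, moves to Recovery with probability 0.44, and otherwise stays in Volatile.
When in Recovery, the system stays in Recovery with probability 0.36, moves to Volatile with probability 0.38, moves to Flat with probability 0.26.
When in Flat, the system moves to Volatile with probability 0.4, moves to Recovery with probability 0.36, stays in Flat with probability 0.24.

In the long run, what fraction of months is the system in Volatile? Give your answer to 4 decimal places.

Let the stationary distribution be π with π = πP and π_1 + π_2 + π_3 = 1.
π_1 = 0.28·π_1 + 0.38·π_2 + 0.4·π_3
π_2 = 0.44·π_1 + 0.36·π_2 + 0.36·π_3
Solving with the normalization constraint gives π = (0.3502, 0.3880, 0.2618).
So the stationary probability of Volatile is 0.3502.

0.3502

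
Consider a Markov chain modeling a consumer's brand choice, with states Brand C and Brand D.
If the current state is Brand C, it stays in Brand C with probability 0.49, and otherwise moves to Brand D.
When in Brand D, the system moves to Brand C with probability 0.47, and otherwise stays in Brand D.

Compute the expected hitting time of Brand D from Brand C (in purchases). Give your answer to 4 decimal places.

Let t(s) be the expected number of purchases to first reach Brand D from state s, with t(Brand D) = 0. Conditioning on the first purchase:
t(Brand C) = 1 + 0.49·t(Brand C)
Solving: t(Brand C) = 1.9608.
Expected purchases from Brand C to Brand D: 1.9608.

1.9608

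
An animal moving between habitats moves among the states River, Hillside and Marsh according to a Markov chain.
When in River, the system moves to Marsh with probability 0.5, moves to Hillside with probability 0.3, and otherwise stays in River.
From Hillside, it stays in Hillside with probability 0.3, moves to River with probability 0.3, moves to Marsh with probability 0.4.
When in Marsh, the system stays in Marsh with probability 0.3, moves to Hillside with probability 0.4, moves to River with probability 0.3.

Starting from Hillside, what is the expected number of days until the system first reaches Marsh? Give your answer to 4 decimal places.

Let t(s) be the expected number of days to first reach Marsh from state s, with t(Marsh) = 0. Conditioning on the first day:
t(River) = 1 + 0.2·t(River) + 0.3·t(Hillside)
t(Hillside) = 1 + 0.3·t(River) + 0.3·t(Hillside)
Solving: t(River) = 2.1277, t(Hillside) = 2.3404.
Expected days from Hillside to Marsh: 2.3404.

2.3404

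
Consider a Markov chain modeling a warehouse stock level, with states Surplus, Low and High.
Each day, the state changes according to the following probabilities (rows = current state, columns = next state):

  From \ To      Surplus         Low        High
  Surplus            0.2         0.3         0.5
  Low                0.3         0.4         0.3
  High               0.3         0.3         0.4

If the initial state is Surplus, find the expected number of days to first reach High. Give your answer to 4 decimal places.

2.3077

Let t(s) be the expected number of days to first reach High from state s, with t(High) = 0. Conditioning on the first day:
t(Surplus) = 1 + 0.2·t(Surplus) + 0.3·t(Low)
t(Low) = 1 + 0.3·t(Surplus) + 0.4·t(Low)
Solving: t(Surplus) = 2.3077, t(Low) = 2.8205.
Expected days from Surplus to High: 2.3077.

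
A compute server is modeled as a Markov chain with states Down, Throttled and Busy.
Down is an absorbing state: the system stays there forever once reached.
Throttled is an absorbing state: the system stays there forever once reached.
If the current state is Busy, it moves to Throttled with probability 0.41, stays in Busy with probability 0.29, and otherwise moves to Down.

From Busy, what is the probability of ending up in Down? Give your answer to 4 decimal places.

0.4225

Let h(s) be the probability of absorption at Down starting from transient state s. Then h(Down) = 1 and h(Throttled) = 0. By first-step analysis:
h(Busy) = 0.3·1 + 0.41·0 + 0.29·h(Busy)
Solving: h(Busy) = 0.4225.
Starting from Busy, the probability is 0.4225.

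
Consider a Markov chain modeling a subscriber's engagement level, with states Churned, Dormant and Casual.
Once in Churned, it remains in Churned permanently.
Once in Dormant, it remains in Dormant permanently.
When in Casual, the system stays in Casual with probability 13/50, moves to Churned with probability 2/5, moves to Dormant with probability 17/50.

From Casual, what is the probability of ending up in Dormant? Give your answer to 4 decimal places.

Let h(s) be the probability of absorption at Dormant starting from transient state s. Then h(Dormant) = 1 and h(Churned) = 0. By first-step analysis:
h(Casual) = 0.4·0 + 0.34·1 + 0.26·h(Casual)
Solving: h(Casual) = 0.4595.
Starting from Casual, the probability is 0.4595.

0.4595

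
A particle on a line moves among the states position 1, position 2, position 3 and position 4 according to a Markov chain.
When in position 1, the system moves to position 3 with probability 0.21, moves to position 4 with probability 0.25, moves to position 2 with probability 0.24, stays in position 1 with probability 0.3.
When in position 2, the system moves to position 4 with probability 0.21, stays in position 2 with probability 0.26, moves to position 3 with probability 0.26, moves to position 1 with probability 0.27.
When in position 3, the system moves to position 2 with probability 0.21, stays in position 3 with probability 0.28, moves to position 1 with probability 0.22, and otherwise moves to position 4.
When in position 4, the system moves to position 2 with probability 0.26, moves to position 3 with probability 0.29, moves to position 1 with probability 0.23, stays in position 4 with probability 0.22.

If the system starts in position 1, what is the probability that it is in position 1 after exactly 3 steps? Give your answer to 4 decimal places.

0.2553

Propagate the distribution vector 3 steps from position 1.
After 0 steps: (1.0000, 0.0000, 0.0000, 0.0000)
After 1 step: (0.3000, 0.2400, 0.2100, 0.2500)
After 2 steps: (0.2585, 0.2435, 0.2567, 0.2413)
After 3 steps: (0.2553, 0.2420, 0.2594, 0.2433)
P(in position 1 after 3 steps) = 0.2553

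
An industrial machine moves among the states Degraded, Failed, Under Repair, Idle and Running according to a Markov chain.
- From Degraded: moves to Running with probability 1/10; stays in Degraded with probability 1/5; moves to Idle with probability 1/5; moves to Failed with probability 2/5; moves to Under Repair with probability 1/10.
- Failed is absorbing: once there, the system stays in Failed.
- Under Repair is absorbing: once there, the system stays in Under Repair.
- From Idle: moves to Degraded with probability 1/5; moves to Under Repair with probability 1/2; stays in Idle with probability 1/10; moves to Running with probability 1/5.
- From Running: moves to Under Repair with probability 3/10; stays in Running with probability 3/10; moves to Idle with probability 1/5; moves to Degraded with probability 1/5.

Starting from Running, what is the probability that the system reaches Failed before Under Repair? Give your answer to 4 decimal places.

Let h(s) be the probability of absorption at Failed starting from transient state s. Then h(Failed) = 1 and h(Under Repair) = 0. By first-step analysis:
h(Degraded) = 0.2·h(Degraded) + 0.4·1 + 0.1·0 + 0.2·h(Idle) + 0.1·h(Running)
h(Idle) = 0.2·h(Degraded) + 0.5·0 + 0.1·h(Idle) + 0.2·h(Running)
h(Running) = 0.2·h(Degraded) + 0.3·0 + 0.2·h(Idle) + 0.3·h(Running)
Solving: h(Degraded) = 0.5700, h(Idle) = 0.1739, h(Running) = 0.2126.
Starting from Running, the probability is 0.2126.

0.2126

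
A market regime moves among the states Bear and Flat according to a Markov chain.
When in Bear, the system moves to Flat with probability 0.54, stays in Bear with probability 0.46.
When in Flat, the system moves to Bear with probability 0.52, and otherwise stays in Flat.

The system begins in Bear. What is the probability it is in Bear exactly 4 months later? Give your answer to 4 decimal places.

Propagate the distribution vector 4 months from Bear.
After 0 months: (1.0000, 0.0000)
After 1 month: (0.4600, 0.5400)
After 2 months: (0.4924, 0.5076)
After 3 months: (0.4905, 0.5095)
After 4 months: (0.4906, 0.5094)
P(in Bear after 4 months) = 0.4906

0.4906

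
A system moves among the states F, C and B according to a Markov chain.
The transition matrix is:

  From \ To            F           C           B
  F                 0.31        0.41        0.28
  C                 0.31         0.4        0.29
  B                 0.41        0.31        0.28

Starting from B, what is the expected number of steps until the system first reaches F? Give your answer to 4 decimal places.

2.6600

Let t(s) be the expected number of steps to first reach F from state s, with t(F) = 0. Conditioning on the first step:
t(C) = 1 + 0.4·t(C) + 0.29·t(B)
t(B) = 1 + 0.31·t(C) + 0.28·t(B)
Solving: t(C) = 2.9524, t(B) = 2.6600.
Expected steps from B to F: 2.6600.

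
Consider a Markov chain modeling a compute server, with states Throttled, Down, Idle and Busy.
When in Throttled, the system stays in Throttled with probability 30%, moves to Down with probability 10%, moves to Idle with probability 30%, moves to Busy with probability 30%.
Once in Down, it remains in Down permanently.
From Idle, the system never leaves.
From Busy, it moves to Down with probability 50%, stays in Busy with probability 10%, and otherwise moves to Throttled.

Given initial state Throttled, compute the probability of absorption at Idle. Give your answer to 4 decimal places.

Let h(s) be the probability of absorption at Idle starting from transient state s. Then h(Idle) = 1 and h(Down) = 0. By first-step analysis:
h(Throttled) = 0.3·h(Throttled) + 0.1·0 + 0.3·1 + 0.3·h(Busy)
h(Busy) = 0.4·h(Throttled) + 0.5·0 + 0.1·h(Busy)
Solving: h(Throttled) = 0.5294, h(Busy) = 0.2353.
Starting from Throttled, the probability is 0.5294.

0.5294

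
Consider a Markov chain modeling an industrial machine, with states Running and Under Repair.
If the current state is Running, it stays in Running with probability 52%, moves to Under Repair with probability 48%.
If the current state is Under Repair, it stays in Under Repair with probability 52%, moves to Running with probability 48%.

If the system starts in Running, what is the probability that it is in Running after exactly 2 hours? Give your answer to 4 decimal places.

Sum over the intermediate state after 1 hour:
P = P(Running→Running)·P(Running→Running) + P(Running→Under Repair)·P(Under Repair→Running)
  = 0.52×0.52 + 0.48×0.48
  = 0.2704 + 0.2304 = 0.5008

0.5008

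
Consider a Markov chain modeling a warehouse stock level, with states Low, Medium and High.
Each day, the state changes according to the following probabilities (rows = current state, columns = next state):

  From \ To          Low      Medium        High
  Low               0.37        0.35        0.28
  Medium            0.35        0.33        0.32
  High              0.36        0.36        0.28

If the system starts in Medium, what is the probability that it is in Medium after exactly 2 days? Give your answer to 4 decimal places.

0.3466

Sum over the intermediate state after 1 day:
P = P(Medium→Low)·P(Low→Medium) + P(Medium→Medium)·P(Medium→Medium) + P(Medium→High)·P(High→Medium)
  = 0.35×0.35 + 0.33×0.33 + 0.32×0.36
  = 0.1225 + 0.1089 + 0.1152 = 0.3466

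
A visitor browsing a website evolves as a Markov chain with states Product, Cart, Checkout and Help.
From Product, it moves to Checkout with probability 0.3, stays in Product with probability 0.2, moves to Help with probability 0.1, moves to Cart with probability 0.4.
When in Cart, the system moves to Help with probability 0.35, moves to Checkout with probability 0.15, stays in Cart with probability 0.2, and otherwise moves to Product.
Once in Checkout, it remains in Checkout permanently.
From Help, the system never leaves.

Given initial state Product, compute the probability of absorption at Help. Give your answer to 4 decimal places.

Let h(s) be the probability of absorption at Help starting from transient state s. Then h(Help) = 1 and h(Checkout) = 0. By first-step analysis:
h(Product) = 0.2·h(Product) + 0.4·h(Cart) + 0.3·0 + 0.1·1
h(Cart) = 0.3·h(Product) + 0.2·h(Cart) + 0.15·0 + 0.35·1
Solving: h(Product) = 0.4231, h(Cart) = 0.5962.
Starting from Product, the probability is 0.4231.

0.4231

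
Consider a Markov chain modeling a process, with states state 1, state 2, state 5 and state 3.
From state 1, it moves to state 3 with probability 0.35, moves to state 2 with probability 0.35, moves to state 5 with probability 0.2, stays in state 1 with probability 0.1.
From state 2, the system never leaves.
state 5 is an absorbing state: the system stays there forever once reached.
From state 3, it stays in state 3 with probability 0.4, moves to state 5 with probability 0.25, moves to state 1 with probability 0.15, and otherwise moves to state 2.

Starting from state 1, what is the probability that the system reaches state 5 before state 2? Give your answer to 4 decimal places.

0.4256

Let h(s) be the probability of absorption at state 5 starting from transient state s. Then h(state 5) = 1 and h(state 2) = 0. By first-step analysis:
h(state 1) = 0.1·h(state 1) + 0.35·0 + 0.2·1 + 0.35·h(state 3)
h(state 3) = 0.15·h(state 1) + 0.2·0 + 0.25·1 + 0.4·h(state 3)
Solving: h(state 1) = 0.4256, h(state 3) = 0.5231.
Starting from state 1, the probability is 0.4256.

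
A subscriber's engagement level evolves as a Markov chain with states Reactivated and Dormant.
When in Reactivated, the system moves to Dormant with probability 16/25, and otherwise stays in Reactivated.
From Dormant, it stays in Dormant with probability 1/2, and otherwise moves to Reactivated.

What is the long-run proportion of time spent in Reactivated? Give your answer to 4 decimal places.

Let the stationary distribution be π with π = πP and π_1 + π_2 = 1.
π_1 = 0.36·π_1 + 0.5·π_2
Solving with the normalization constraint gives π = (0.4386, 0.5614).
So the stationary probability of Reactivated is 0.4386.

0.4386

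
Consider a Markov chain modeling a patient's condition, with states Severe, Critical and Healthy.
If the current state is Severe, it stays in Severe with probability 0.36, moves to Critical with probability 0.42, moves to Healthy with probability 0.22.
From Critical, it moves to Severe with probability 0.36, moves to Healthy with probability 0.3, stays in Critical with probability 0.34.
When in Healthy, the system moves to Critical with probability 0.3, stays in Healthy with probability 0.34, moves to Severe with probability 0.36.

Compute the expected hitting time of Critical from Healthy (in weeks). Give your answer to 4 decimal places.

2.9138

Let t(s) be the expected number of weeks to first reach Critical from state s, with t(Critical) = 0. Conditioning on the first week:
t(Severe) = 1 + 0.36·t(Severe) + 0.22·t(Healthy)
t(Healthy) = 1 + 0.36·t(Severe) + 0.34·t(Healthy)
Solving: t(Severe) = 2.5641, t(Healthy) = 2.9138.
Expected weeks from Healthy to Critical: 2.9138.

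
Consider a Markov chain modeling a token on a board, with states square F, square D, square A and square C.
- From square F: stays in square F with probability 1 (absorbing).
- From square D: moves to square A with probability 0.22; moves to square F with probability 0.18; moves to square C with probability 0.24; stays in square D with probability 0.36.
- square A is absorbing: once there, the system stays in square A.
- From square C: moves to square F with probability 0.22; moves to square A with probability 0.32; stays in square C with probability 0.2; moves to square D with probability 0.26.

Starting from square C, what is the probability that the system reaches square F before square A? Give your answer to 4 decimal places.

Let h(s) be the probability of absorption at square F starting from transient state s. Then h(square F) = 1 and h(square A) = 0. By first-step analysis:
h(square D) = 0.18·1 + 0.36·h(square D) + 0.22·0 + 0.24·h(square C)
h(square C) = 0.22·1 + 0.26·h(square D) + 0.32·0 + 0.2·h(square C)
Solving: h(square D) = 0.4377, h(square C) = 0.4173.
Starting from square C, the probability is 0.4173.

0.4173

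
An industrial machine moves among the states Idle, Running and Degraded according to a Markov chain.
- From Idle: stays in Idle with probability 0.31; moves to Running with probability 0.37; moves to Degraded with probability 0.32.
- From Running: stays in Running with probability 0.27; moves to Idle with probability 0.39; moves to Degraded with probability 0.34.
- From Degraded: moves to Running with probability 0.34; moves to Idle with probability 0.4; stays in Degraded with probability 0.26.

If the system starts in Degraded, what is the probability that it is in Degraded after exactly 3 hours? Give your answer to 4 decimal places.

0.3079

Propagate the distribution vector 3 hours from Degraded.
After 0 hours: (0.0000, 0.0000, 1.0000)
After 1 hour: (0.4000, 0.3400, 0.2600)
After 2 hours: (0.3606, 0.3282, 0.3112)
After 3 hours: (0.3643, 0.3278, 0.3079)
P(in Degraded after 3 hours) = 0.3079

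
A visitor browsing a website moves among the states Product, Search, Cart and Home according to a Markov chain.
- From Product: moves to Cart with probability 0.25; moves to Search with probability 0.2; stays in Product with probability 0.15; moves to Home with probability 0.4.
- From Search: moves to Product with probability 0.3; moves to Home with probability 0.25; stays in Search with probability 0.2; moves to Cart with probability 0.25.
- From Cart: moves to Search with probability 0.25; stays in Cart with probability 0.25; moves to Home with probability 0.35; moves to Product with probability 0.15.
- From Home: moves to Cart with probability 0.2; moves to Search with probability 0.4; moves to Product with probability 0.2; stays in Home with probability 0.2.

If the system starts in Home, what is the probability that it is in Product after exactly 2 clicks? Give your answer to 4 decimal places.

Propagate the distribution vector 2 clicks from Home.
After 0 clicks: (0.0000, 0.0000, 0.0000, 1.0000)
After 1 click: (0.2000, 0.4000, 0.2000, 0.2000)
After 2 clicks: (0.2200, 0.2500, 0.2400, 0.2900)
P(in Product after 2 clicks) = 0.2200

0.2200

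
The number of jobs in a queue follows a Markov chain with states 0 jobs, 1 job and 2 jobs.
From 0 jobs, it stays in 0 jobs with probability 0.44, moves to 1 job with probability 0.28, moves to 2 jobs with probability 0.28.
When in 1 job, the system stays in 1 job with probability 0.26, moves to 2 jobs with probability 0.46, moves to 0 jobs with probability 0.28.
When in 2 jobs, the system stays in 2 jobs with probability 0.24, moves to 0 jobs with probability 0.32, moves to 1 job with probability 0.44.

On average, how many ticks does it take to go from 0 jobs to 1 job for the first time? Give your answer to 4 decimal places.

Let t(s) be the expected number of ticks to first reach 1 job from state s, with t(1 job) = 0. Conditioning on the first tick:
t(0 jobs) = 1 + 0.44·t(0 jobs) + 0.28·t(2 jobs)
t(2 jobs) = 1 + 0.32·t(0 jobs) + 0.24·t(2 jobs)
Solving: t(0 jobs) = 3.0952, t(2 jobs) = 2.6190.
Expected ticks from 0 jobs to 1 job: 3.0952.

3.0952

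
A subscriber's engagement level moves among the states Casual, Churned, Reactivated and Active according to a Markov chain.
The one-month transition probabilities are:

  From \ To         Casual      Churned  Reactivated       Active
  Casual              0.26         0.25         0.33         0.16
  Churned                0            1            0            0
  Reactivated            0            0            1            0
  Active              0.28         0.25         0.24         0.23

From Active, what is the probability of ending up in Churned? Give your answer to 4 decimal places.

0.4857

Let h(s) be the probability of absorption at Churned starting from transient state s. Then h(Churned) = 1 and h(Reactivated) = 0. By first-step analysis:
h(Casual) = 0.26·h(Casual) + 0.25·1 + 0.33·0 + 0.16·h(Active)
h(Active) = 0.28·h(Casual) + 0.25·1 + 0.24·0 + 0.23·h(Active)
Solving: h(Casual) = 0.4429, h(Active) = 0.4857.
Starting from Active, the probability is 0.4857.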